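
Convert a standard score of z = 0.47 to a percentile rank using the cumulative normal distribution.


CDF(z) = 0.5 * (1 + erf(z/sqrt(2)))
erf(0.3323) = 0.3616
CDF = 0.6808
Percentile rank = 0.6808 * 100 = 68.08

68.08


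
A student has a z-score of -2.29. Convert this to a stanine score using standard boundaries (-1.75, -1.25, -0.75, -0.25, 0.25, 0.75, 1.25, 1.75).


Stanine boundaries: [-1.75, -1.25, -0.75, -0.25, 0.25, 0.75, 1.25, 1.75]
z = -2.29
Check each boundary:
  z < -1.75
  z < -1.25
  z < -0.75
  z < -0.25
  z < 0.25
  z < 0.75
  z < 1.25
  z < 1.75
Highest qualifying boundary gives stanine = 1

1


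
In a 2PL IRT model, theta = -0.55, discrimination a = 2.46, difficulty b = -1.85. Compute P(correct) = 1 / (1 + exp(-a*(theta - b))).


a*(theta - b) = 2.46 * (-0.55 - -1.85) = 3.198
exp(-3.198) = 0.0408
P = 1 / (1 + 0.0408)
P = 0.9608

0.9608


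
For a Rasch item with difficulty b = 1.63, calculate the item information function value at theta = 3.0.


P = 1/(1+exp(-(3.0-1.63))) = 0.7974
I = P*(1-P) = 0.7974 * 0.2026
I = 0.1616

0.1616


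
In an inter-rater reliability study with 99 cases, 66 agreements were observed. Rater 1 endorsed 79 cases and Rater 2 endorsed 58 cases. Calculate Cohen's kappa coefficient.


P_o = 66/99 = 0.666667
P_e = (79*58 + 20*41) / 9801 = 0.551168
kappa = (P_o - P_e) / (1 - P_e)
kappa = (0.666667 - 0.551168) / (1 - 0.551168)
kappa = 0.2573

0.2573


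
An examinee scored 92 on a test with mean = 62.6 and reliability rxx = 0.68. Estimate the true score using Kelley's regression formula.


T_est = rxx * X + (1 - rxx) * mean
T_est = 0.68 * 92 + 0.32 * 62.6
T_est = 62.56 + 20.032
T_est = 82.592

82.592


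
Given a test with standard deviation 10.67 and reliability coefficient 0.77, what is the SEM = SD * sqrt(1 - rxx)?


SEM = SD * sqrt(1 - rxx)
SEM = 10.67 * sqrt(1 - 0.77)
SEM = 10.67 * sqrt(0.23) = 10.67 * 0.479583
SEM = 5.1172

5.1172


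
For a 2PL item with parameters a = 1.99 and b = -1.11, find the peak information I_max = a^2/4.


For 2PL, max info at theta = b = -1.11
I_max = a^2 / 4 = 1.99^2 / 4
= 3.9601 / 4
I_max = 0.99

0.99


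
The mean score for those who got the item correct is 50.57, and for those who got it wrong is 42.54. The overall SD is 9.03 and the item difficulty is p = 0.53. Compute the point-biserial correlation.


q = 1 - p = 0.47
rpb = ((M1 - M0) / SD) * sqrt(p * q)
rpb = ((50.57 - 42.54) / 9.03) * sqrt(0.53 * 0.47)
rpb = 0.4438

0.4438


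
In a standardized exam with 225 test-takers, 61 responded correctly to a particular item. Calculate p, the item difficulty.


Item difficulty p = number correct / total examinees
p = 61 / 225
p = 0.2711

0.2711


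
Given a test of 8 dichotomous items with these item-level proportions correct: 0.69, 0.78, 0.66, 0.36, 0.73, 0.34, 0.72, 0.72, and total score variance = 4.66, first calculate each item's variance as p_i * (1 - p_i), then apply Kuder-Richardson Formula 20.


For each item, compute p_i * q_i:
  Item 1: 0.69 * 0.31 = 0.2139
  Item 2: 0.78 * 0.22 = 0.1716
  Item 3: 0.66 * 0.34 = 0.2244
  Item 4: 0.36 * 0.64 = 0.2304
  Item 5: 0.73 * 0.27 = 0.1971
  Item 6: 0.34 * 0.66 = 0.2244
  Item 7: 0.72 * 0.28 = 0.2016
  Item 8: 0.72 * 0.28 = 0.2016
Sum(p_i * q_i) = 0.2139 + 0.1716 + 0.2244 + 0.2304 + 0.1971 + 0.2244 + 0.2016 + 0.2016 = 1.665
KR-20 = (k/(k-1)) * (1 - Sum(p_i*q_i) / Var_total)
= (8/7) * (1 - 1.665/4.66)
= 1.1429 * 0.6427
KR-20 = 0.7345

0.7345


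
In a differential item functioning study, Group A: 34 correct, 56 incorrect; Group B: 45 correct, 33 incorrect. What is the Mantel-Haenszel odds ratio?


Odds_A = 34/56 = 0.6071
Odds_B = 45/33 = 1.3636
OR = Odds_A / Odds_B = 0.6071 / 1.3636
Exactly, OR = (34 * 33) / (56 * 45) = 1122 / 2520
OR = 0.4452

0.4452


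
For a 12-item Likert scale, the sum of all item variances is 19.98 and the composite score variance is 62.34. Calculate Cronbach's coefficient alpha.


alpha = (k/(k-1)) * (1 - sum(si^2)/s_total^2)
= (12/11) * (1 - 19.98/62.34)
alpha = 0.7413

0.7413


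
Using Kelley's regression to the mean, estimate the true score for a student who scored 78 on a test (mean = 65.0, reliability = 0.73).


T_est = rxx * X + (1 - rxx) * mean
T_est = 0.73 * 78 + 0.27 * 65.0
T_est = 56.94 + 17.55
T_est = 74.49

74.49


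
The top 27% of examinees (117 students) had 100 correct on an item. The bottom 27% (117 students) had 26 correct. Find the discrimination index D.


p_upper = 100/117 = 0.8547
p_lower = 26/117 = 0.2222
D = 0.8547 - 0.2222 = 0.6325

0.6325


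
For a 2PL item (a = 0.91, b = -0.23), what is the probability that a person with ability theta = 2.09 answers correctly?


a*(theta - b) = 0.91 * (2.09 - -0.23) = 2.1112
exp(-2.1112) = 0.1211
P = 1 / (1 + 0.1211)
P = 0.892

0.892


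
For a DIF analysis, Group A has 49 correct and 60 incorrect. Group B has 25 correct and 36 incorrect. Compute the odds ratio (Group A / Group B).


Odds_A = 49/60 = 0.8167
Odds_B = 25/36 = 0.6944
OR = Odds_A / Odds_B = 0.8167 / 0.6944
Exactly, OR = (49 * 36) / (60 * 25) = 1764 / 1500
OR = 1.176

1.176


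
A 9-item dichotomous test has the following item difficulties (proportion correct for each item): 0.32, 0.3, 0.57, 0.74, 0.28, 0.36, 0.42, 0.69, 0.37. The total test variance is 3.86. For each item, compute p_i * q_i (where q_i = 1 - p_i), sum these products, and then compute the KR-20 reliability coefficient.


For each item, compute p_i * q_i:
  Item 1: 0.32 * 0.68 = 0.2176
  Item 2: 0.3 * 0.7 = 0.21
  Item 3: 0.57 * 0.43 = 0.2451
  Item 4: 0.74 * 0.26 = 0.1924
  Item 5: 0.28 * 0.72 = 0.2016
  Item 6: 0.36 * 0.64 = 0.2304
  Item 7: 0.42 * 0.58 = 0.2436
  Item 8: 0.69 * 0.31 = 0.2139
  Item 9: 0.37 * 0.63 = 0.2331
Sum(p_i * q_i) = 0.2176 + 0.21 + 0.2451 + 0.1924 + 0.2016 + 0.2304 + 0.2436 + 0.2139 + 0.2331 = 1.9877
KR-20 = (k/(k-1)) * (1 - Sum(p_i*q_i) / Var_total)
= (9/8) * (1 - 1.9877/3.86)
= 1.125 * 0.4851
KR-20 = 0.5457

0.5457


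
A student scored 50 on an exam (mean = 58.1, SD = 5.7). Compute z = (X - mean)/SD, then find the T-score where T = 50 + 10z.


z = (X - mean) / SD = (50 - 58.1) / 5.7
z = -8.1 / 5.7
z = -1.4211
T-score = T = 50 + 10z
Carry z at full precision (z = -8.1 / 5.7) into the conversion:
T-score = 50 + 10 * (-8.1 / 5.7) = 50 + -81 / 5.7
T-score = 50 + -14.2105
T-score = 35.7895

35.7895


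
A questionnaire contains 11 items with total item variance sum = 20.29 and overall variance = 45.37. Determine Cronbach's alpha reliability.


alpha = (k/(k-1)) * (1 - sum(si^2)/s_total^2)
= (11/10) * (1 - 20.29/45.37)
alpha = 0.6081

0.6081


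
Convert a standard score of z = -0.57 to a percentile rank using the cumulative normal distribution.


CDF(z) = 0.5 * (1 + erf(z/sqrt(2)))
erf(-0.4031) = -0.4313
CDF = 0.2843
Percentile rank = 0.2843 * 100 = 28.43

28.43


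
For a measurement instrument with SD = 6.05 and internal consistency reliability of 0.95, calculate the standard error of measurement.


SEM = SD * sqrt(1 - rxx)
SEM = 6.05 * sqrt(1 - 0.95)
SEM = 6.05 * sqrt(0.05) = 6.05 * 0.223607
SEM = 1.3528

1.3528


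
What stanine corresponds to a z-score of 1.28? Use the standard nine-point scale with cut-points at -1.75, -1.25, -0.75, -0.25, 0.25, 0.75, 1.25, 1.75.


Stanine boundaries: [-1.75, -1.25, -0.75, -0.25, 0.25, 0.75, 1.25, 1.75]
z = 1.28
Check each boundary:
  z >= -1.75 -> could be stanine 2
  z >= -1.25 -> could be stanine 3
  z >= -0.75 -> could be stanine 4
  z >= -0.25 -> could be stanine 5
  z >= 0.25 -> could be stanine 6
  z >= 0.75 -> could be stanine 7
  z >= 1.25 -> could be stanine 8
  z < 1.75
Highest qualifying boundary gives stanine = 8

8


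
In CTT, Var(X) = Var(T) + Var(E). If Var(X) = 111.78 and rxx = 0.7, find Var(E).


var_true = rxx * var_obs = 0.7 * 111.78 = 78.246
var_error = var_obs - var_true
var_error = 111.78 - 78.246
var_error = 33.534

33.534


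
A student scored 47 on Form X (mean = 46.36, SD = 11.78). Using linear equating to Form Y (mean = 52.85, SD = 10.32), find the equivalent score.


slope = SD_Y / SD_X = 10.32 / 11.78 ~ 0.8761
intercept = mean_Y - slope * mean_X = 52.85 - (10.32 / 11.78) * 46.36 ~ 12.2358
Y = slope * X + intercept. To avoid rounding drift from the rounded slope/intercept, evaluate the equivalent form Y = mean_Y + SD_Y * (X - mean_X) / SD_X at full precision:
Y = 52.85 + 10.32 * (47 - 46.36) / 11.78
Y = 52.85 + 10.32 * 0.64 / 11.78
Y = 52.85 + 6.6048 / 11.78
Y = 52.85 + 0.5607
Y = 53.4107

53.4107


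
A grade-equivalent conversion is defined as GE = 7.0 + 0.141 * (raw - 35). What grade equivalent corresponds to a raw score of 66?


raw - median = 66 - 35 = 31
slope * diff = 0.141 * 31 = 4.371
GE = 7.0 + 4.371
GE = 11.371

11.371


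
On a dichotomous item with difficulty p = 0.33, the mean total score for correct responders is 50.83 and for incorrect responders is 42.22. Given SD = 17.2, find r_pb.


q = 1 - p = 0.67
rpb = ((M1 - M0) / SD) * sqrt(p * q)
rpb = ((50.83 - 42.22) / 17.2) * sqrt(0.33 * 0.67)
rpb = 0.2354

0.2354


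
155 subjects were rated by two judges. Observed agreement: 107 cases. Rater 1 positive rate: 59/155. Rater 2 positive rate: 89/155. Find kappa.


P_o = 107/155 = 0.690323
P_e = (59*89 + 96*66) / 24025 = 0.482289
kappa = (P_o - P_e) / (1 - P_e)
kappa = (0.690323 - 0.482289) / (1 - 0.482289)
kappa = 0.4018

0.4018


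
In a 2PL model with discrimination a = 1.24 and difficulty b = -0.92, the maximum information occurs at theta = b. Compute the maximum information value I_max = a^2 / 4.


For 2PL, max info at theta = b = -0.92
I_max = a^2 / 4 = 1.24^2 / 4
= 1.5376 / 4
I_max = 0.3844

0.3844


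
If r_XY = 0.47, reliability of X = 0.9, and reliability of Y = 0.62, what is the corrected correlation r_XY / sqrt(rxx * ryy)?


r_corrected = rxy / sqrt(rxx * ryy)
= 0.47 / sqrt(0.9 * 0.62)
= 0.47 / sqrt(0.558)
= 0.47 / 0.746994
r_corrected = 0.6292

0.6292


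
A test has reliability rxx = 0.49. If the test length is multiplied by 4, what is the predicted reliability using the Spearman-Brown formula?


r_new = (n * rxx) / (1 + (n-1) * rxx)
r_new = (4 * 0.49) / (1 + 3 * 0.49)
r_new = 1.96 / 2.47
r_new = 0.7935

0.7935


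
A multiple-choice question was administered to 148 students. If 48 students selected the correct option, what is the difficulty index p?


Item difficulty p = number correct / total examinees
p = 48 / 148
p = 0.3243

0.3243


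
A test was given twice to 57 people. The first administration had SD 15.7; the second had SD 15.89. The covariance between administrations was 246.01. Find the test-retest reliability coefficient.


r = cov(X,Y) / (SD_X * SD_Y)
r = 246.01 / (15.7 * 15.89)
r = 246.01 / 249.473
r = 0.9861

0.9861


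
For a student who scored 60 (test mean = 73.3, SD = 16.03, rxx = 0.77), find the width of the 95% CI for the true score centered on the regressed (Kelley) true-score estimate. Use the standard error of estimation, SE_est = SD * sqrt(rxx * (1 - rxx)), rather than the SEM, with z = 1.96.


True score estimate = 0.77*60 + 0.23*73.3 = 63.059
SE_est = SD * sqrt(rxx * (1 - rxx)) = 16.03 * sqrt(0.77 * 0.23) = 16.03 * sqrt(0.1771) = 6.745945
CI = T_est +/- z * SE_est, so width = 2 * z * SE_est = 2 * 1.96 * 6.745945
Width = 26.4441

26.4441


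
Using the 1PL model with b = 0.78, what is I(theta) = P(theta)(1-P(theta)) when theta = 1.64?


P = 1/(1+exp(-(1.64-0.78))) = 0.7027
I = P*(1-P) = 0.7027 * 0.2973
I = 0.2089

0.2089


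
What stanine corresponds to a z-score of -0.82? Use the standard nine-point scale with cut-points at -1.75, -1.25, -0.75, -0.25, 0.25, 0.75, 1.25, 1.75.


Stanine boundaries: [-1.75, -1.25, -0.75, -0.25, 0.25, 0.75, 1.25, 1.75]
z = -0.82
Check each boundary:
  z >= -1.75 -> could be stanine 2
  z >= -1.25 -> could be stanine 3
  z < -0.75
  z < -0.25
  z < 0.25
  z < 0.75
  z < 1.25
  z < 1.75
Highest qualifying boundary gives stanine = 3

3


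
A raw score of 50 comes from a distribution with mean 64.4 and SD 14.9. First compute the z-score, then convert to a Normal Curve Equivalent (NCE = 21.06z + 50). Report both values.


z = (X - mean) / SD = (50 - 64.4) / 14.9
z = -14.4 / 14.9
z = -0.9664
NCE = NCE = 21.06z + 50
Carry z at full precision (z = -14.4 / 14.9) into the conversion:
NCE = 21.06 * (-14.4 / 14.9) + 50 = -303.264 / 14.9 + 50
NCE = -20.3533 + 50
NCE = 29.6467

29.6467


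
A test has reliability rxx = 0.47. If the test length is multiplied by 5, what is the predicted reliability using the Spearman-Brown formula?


r_new = (n * rxx) / (1 + (n-1) * rxx)
r_new = (5 * 0.47) / (1 + 4 * 0.47)
r_new = 2.35 / 2.88
r_new = 0.816

0.816


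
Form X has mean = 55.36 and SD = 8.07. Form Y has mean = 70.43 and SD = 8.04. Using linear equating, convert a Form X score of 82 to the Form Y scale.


slope = SD_Y / SD_X = 8.04 / 8.07 ~ 0.9963
intercept = mean_Y - slope * mean_X = 70.43 - (8.04 / 8.07) * 55.36 ~ 15.2758
Y = slope * X + intercept. To avoid rounding drift from the rounded slope/intercept, evaluate the equivalent form Y = mean_Y + SD_Y * (X - mean_X) / SD_X at full precision:
Y = 70.43 + 8.04 * (82 - 55.36) / 8.07
Y = 70.43 + 8.04 * 26.64 / 8.07
Y = 70.43 + 214.1856 / 8.07
Y = 70.43 + 26.541
Y = 96.971

96.971


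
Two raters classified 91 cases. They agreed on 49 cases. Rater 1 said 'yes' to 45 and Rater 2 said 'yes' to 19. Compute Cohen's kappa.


P_o = 49/91 = 0.538462
P_e = (45*19 + 46*72) / 8281 = 0.5032
kappa = (P_o - P_e) / (1 - P_e)
kappa = (0.538462 - 0.5032) / (1 - 0.5032)
kappa = 0.071

0.071


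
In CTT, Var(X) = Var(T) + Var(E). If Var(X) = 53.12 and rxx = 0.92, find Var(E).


var_true = rxx * var_obs = 0.92 * 53.12 = 48.8704
var_error = var_obs - var_true
var_error = 53.12 - 48.8704
var_error = 4.2496

4.2496


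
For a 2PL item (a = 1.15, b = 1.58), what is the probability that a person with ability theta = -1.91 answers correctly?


a*(theta - b) = 1.15 * (-1.91 - 1.58) = -4.0135
exp(--4.0135) = 55.3402
P = 1 / (1 + 55.3402)
P = 0.0177

0.0177


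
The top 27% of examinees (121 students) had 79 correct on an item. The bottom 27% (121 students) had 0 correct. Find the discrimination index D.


p_upper = 79/121 = 0.6529
p_lower = 0/121 = 0.0
D = 0.6529 - 0.0 = 0.6529

0.6529


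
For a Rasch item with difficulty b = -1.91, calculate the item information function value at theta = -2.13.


P = 1/(1+exp(-(-2.13--1.91))) = 0.4452
I = P*(1-P) = 0.4452 * 0.5548
I = 0.247

0.247


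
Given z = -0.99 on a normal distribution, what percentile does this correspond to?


CDF(z) = 0.5 * (1 + erf(z/sqrt(2)))
erf(-0.7) = -0.6778
CDF = 0.1611
Percentile rank = 0.1611 * 100 = 16.11

16.11


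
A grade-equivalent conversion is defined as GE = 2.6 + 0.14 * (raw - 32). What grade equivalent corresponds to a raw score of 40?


raw - median = 40 - 32 = 8
slope * diff = 0.14 * 8 = 1.12
GE = 2.6 + 1.12
GE = 3.72

3.72


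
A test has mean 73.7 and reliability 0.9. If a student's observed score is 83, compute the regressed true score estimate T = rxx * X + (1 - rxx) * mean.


T_est = rxx * X + (1 - rxx) * mean
T_est = 0.9 * 83 + 0.1 * 73.7
T_est = 74.7 + 7.37
T_est = 82.07

82.07


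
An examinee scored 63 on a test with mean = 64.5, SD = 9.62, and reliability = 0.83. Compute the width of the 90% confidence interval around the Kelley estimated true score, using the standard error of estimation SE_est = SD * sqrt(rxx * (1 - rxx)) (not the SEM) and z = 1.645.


True score estimate = 0.83*63 + 0.17*64.5 = 63.255
SE_est = SD * sqrt(rxx * (1 - rxx)) = 9.62 * sqrt(0.83 * 0.17) = 9.62 * sqrt(0.1411) = 3.613588
CI = T_est +/- z * SE_est, so width = 2 * z * SE_est = 2 * 1.645 * 3.613588
Width = 11.8887

11.8887


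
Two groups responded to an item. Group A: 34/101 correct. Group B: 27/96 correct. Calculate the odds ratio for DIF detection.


Odds_A = 34/67 = 0.5075
Odds_B = 27/69 = 0.3913
OR = Odds_A / Odds_B = 0.5075 / 0.3913
Exactly, OR = (34 * 69) / (67 * 27) = 2346 / 1809
OR = 1.2968

1.2968


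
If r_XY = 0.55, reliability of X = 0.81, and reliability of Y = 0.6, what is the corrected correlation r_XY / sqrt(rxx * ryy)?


r_corrected = rxy / sqrt(rxx * ryy)
= 0.55 / sqrt(0.81 * 0.6)
= 0.55 / sqrt(0.486)
= 0.55 / 0.697137
r_corrected = 0.7889

0.7889


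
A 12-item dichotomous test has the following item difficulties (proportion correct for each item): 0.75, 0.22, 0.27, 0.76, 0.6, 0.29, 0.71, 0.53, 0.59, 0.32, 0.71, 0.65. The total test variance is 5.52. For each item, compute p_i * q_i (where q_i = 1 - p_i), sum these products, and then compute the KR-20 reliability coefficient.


For each item, compute p_i * q_i:
  Item 1: 0.75 * 0.25 = 0.1875
  Item 2: 0.22 * 0.78 = 0.1716
  Item 3: 0.27 * 0.73 = 0.1971
  Item 4: 0.76 * 0.24 = 0.1824
  Item 5: 0.6 * 0.4 = 0.24
  Item 6: 0.29 * 0.71 = 0.2059
  Item 7: 0.71 * 0.29 = 0.2059
  Item 8: 0.53 * 0.47 = 0.2491
  Item 9: 0.59 * 0.41 = 0.2419
  Item 10: 0.32 * 0.68 = 0.2176
  Item 11: 0.71 * 0.29 = 0.2059
  Item 12: 0.65 * 0.35 = 0.2275
Sum(p_i * q_i) = 0.1875 + 0.1716 + 0.1971 + 0.1824 + 0.24 + 0.2059 + 0.2059 + 0.2491 + 0.2419 + 0.2176 + 0.2059 + 0.2275 = 2.5324
KR-20 = (k/(k-1)) * (1 - Sum(p_i*q_i) / Var_total)
= (12/11) * (1 - 2.5324/5.52)
= 1.0909 * 0.5412
KR-20 = 0.5904

0.5904


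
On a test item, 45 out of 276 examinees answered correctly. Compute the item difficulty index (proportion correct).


Item difficulty p = number correct / total examinees
p = 45 / 276
p = 0.163

0.163


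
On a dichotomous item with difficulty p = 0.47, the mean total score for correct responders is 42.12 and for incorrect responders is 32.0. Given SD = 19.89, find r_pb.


q = 1 - p = 0.53
rpb = ((M1 - M0) / SD) * sqrt(p * q)
rpb = ((42.12 - 32.0) / 19.89) * sqrt(0.47 * 0.53)
rpb = 0.2539

0.2539


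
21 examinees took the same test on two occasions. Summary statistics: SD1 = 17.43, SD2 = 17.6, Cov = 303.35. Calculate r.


r = cov(X,Y) / (SD_X * SD_Y)
r = 303.35 / (17.43 * 17.6)
r = 303.35 / 306.768
r = 0.9889

0.9889


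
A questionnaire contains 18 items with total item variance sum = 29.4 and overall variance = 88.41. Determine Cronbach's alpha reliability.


alpha = (k/(k-1)) * (1 - sum(si^2)/s_total^2)
= (18/17) * (1 - 29.4/88.41)
alpha = 0.7067

0.7067


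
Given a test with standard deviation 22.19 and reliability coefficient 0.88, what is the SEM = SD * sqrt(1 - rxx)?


SEM = SD * sqrt(1 - rxx)
SEM = 22.19 * sqrt(1 - 0.88)
SEM = 22.19 * sqrt(0.12) = 22.19 * 0.34641
SEM = 7.6868

7.6868


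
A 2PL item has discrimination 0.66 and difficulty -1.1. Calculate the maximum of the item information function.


For 2PL, max info at theta = b = -1.1
I_max = a^2 / 4 = 0.66^2 / 4
= 0.4356 / 4
I_max = 0.1089

0.1089


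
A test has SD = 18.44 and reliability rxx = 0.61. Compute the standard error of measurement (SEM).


SEM = SD * sqrt(1 - rxx)
SEM = 18.44 * sqrt(1 - 0.61)
SEM = 18.44 * sqrt(0.39) = 18.44 * 0.6245
SEM = 11.5158

11.5158


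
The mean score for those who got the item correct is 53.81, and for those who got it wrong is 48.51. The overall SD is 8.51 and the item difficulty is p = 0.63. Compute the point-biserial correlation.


q = 1 - p = 0.37
rpb = ((M1 - M0) / SD) * sqrt(p * q)
rpb = ((53.81 - 48.51) / 8.51) * sqrt(0.63 * 0.37)
rpb = 0.3007

0.3007


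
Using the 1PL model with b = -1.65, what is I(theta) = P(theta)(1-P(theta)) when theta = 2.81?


P = 1/(1+exp(-(2.81--1.65))) = 0.9886
I = P*(1-P) = 0.9886 * 0.0114
I = 0.0113

0.0113


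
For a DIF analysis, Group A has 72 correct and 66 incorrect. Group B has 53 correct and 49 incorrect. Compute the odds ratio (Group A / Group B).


Odds_A = 72/66 = 1.0909
Odds_B = 53/49 = 1.0816
OR = Odds_A / Odds_B = 1.0909 / 1.0816
Exactly, OR = (72 * 49) / (66 * 53) = 3528 / 3498
OR = 1.0086

1.0086


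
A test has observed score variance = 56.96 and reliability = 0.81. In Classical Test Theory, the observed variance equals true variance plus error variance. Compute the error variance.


var_true = rxx * var_obs = 0.81 * 56.96 = 46.1376
var_error = var_obs - var_true
var_error = 56.96 - 46.1376
var_error = 10.8224

10.8224


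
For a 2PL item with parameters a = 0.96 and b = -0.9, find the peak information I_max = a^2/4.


For 2PL, max info at theta = b = -0.9
I_max = a^2 / 4 = 0.96^2 / 4
= 0.9216 / 4
I_max = 0.2304

0.2304


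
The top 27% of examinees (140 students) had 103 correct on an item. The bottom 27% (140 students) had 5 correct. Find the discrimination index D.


p_upper = 103/140 = 0.7357
p_lower = 5/140 = 0.0357
D = 0.7357 - 0.0357 = 0.7

0.7


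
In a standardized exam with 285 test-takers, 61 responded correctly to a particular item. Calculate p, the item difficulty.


Item difficulty p = number correct / total examinees
p = 61 / 285
p = 0.214

0.214


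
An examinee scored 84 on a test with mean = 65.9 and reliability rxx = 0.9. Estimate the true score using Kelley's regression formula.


T_est = rxx * X + (1 - rxx) * mean
T_est = 0.9 * 84 + 0.1 * 65.9
T_est = 75.6 + 6.59
T_est = 82.19

82.19


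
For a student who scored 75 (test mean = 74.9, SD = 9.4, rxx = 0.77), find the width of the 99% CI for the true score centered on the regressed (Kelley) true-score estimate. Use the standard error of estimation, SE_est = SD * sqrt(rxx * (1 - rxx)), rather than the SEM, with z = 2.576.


True score estimate = 0.77*75 + 0.23*74.9 = 74.977
SE_est = SD * sqrt(rxx * (1 - rxx)) = 9.4 * sqrt(0.77 * 0.23) = 9.4 * sqrt(0.1771) = 3.955826
CI = T_est +/- z * SE_est, so width = 2 * z * SE_est = 2 * 2.576 * 3.955826
Width = 20.3804

20.3804


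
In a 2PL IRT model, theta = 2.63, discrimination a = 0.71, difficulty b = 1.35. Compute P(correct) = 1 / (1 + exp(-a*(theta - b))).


a*(theta - b) = 0.71 * (2.63 - 1.35) = 0.9088
exp(-0.9088) = 0.403
P = 1 / (1 + 0.403)
P = 0.7128

0.7128


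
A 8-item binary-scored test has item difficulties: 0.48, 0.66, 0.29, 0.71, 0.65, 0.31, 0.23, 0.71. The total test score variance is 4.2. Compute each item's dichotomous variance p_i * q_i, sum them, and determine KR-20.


For each item, compute p_i * q_i:
  Item 1: 0.48 * 0.52 = 0.2496
  Item 2: 0.66 * 0.34 = 0.2244
  Item 3: 0.29 * 0.71 = 0.2059
  Item 4: 0.71 * 0.29 = 0.2059
  Item 5: 0.65 * 0.35 = 0.2275
  Item 6: 0.31 * 0.69 = 0.2139
  Item 7: 0.23 * 0.77 = 0.1771
  Item 8: 0.71 * 0.29 = 0.2059
Sum(p_i * q_i) = 0.2496 + 0.2244 + 0.2059 + 0.2059 + 0.2275 + 0.2139 + 0.1771 + 0.2059 = 1.7102
KR-20 = (k/(k-1)) * (1 - Sum(p_i*q_i) / Var_total)
= (8/7) * (1 - 1.7102/4.2)
= 1.1429 * 0.5928
KR-20 = 0.6775

0.6775


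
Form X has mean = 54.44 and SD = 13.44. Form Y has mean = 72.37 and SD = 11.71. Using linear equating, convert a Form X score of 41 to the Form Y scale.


slope = SD_Y / SD_X = 11.71 / 13.44 ~ 0.8713
intercept = mean_Y - slope * mean_X = 72.37 - (11.71 / 13.44) * 54.44 ~ 24.9375
Y = slope * X + intercept. To avoid rounding drift from the rounded slope/intercept, evaluate the equivalent form Y = mean_Y + SD_Y * (X - mean_X) / SD_X at full precision:
Y = 72.37 + 11.71 * (41 - 54.44) / 13.44
Y = 72.37 - 11.71 * 13.44 / 13.44
Y = 72.37 - 157.3824 / 13.44
Y = 72.37 - 11.71
Y = 60.66

60.66


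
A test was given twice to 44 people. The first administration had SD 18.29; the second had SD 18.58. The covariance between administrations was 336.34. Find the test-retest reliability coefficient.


r = cov(X,Y) / (SD_X * SD_Y)
r = 336.34 / (18.29 * 18.58)
r = 336.34 / 339.8282
r = 0.9897

0.9897


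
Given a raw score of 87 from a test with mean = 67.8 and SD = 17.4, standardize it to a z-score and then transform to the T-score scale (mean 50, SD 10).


z = (X - mean) / SD = (87 - 67.8) / 17.4
z = 19.2 / 17.4
z = 1.1034
T-score = T = 50 + 10z
Carry z at full precision (z = 19.2 / 17.4) into the conversion:
T-score = 50 + 10 * (19.2 / 17.4) = 50 + 192 / 17.4
T-score = 50 + 11.0345
T-score = 61.0345

61.0345


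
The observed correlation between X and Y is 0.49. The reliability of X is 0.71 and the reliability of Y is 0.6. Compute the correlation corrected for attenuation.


r_corrected = rxy / sqrt(rxx * ryy)
= 0.49 / sqrt(0.71 * 0.6)
= 0.49 / sqrt(0.426)
= 0.49 / 0.652687
r_corrected = 0.7507

0.7507


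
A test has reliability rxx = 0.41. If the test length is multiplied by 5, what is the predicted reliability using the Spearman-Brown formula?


r_new = (n * rxx) / (1 + (n-1) * rxx)
r_new = (5 * 0.41) / (1 + 4 * 0.41)
r_new = 2.05 / 2.64
r_new = 0.7765

0.7765


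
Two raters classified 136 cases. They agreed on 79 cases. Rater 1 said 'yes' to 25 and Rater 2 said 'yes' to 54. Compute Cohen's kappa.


P_o = 79/136 = 0.580882
P_e = (25*54 + 111*82) / 18496 = 0.565095
kappa = (P_o - P_e) / (1 - P_e)
kappa = (0.580882 - 0.565095) / (1 - 0.565095)
kappa = 0.0363

0.0363


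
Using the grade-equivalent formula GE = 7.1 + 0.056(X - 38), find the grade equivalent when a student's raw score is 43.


raw - median = 43 - 38 = 5
slope * diff = 0.056 * 5 = 0.28
GE = 7.1 + 0.28
GE = 7.38

7.38


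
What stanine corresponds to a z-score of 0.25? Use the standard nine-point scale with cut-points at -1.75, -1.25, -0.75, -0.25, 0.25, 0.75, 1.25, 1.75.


Stanine boundaries: [-1.75, -1.25, -0.75, -0.25, 0.25, 0.75, 1.25, 1.75]
z = 0.25
Check each boundary:
  z >= -1.75 -> could be stanine 2
  z >= -1.25 -> could be stanine 3
  z >= -0.75 -> could be stanine 4
  z >= -0.25 -> could be stanine 5
  z >= 0.25 -> could be stanine 6
  z < 0.75
  z < 1.25
  z < 1.75
Highest qualifying boundary gives stanine = 6

6


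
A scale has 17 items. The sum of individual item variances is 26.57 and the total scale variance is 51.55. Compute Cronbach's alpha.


alpha = (k/(k-1)) * (1 - sum(si^2)/s_total^2)
= (17/16) * (1 - 26.57/51.55)
alpha = 0.5149

0.5149


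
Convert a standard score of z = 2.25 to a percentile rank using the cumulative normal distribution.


CDF(z) = 0.5 * (1 + erf(z/sqrt(2)))
erf(1.591) = 0.9756
CDF = 0.9878
Percentile rank = 0.9878 * 100 = 98.78

98.78


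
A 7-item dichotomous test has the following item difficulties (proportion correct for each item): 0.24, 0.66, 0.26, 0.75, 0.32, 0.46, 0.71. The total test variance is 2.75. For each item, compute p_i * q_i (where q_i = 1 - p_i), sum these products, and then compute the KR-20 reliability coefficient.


For each item, compute p_i * q_i:
  Item 1: 0.24 * 0.76 = 0.1824
  Item 2: 0.66 * 0.34 = 0.2244
  Item 3: 0.26 * 0.74 = 0.1924
  Item 4: 0.75 * 0.25 = 0.1875
  Item 5: 0.32 * 0.68 = 0.2176
  Item 6: 0.46 * 0.54 = 0.2484
  Item 7: 0.71 * 0.29 = 0.2059
Sum(p_i * q_i) = 0.1824 + 0.2244 + 0.1924 + 0.1875 + 0.2176 + 0.2484 + 0.2059 = 1.4586
KR-20 = (k/(k-1)) * (1 - Sum(p_i*q_i) / Var_total)
= (7/6) * (1 - 1.4586/2.75)
= 1.1667 * 0.4696
KR-20 = 0.5479

0.5479


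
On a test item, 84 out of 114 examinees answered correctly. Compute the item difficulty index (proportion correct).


Item difficulty p = number correct / total examinees
p = 84 / 114
p = 0.7368

0.7368


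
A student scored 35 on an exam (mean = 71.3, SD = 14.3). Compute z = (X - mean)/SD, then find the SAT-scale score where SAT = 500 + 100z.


z = (X - mean) / SD = (35 - 71.3) / 14.3
z = -36.3 / 14.3
z = -2.5385
SAT-scale = SAT = 500 + 100z
Carry z at full precision (z = -36.3 / 14.3) into the conversion:
SAT-scale = 500 + 100 * (-36.3 / 14.3) = 500 + -3630 / 14.3
SAT-scale = 500 + -253.8462
SAT-scale = 246.1538

246.1538


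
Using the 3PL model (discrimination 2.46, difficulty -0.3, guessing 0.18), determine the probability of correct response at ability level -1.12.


logit = 2.46*(-1.12 - -0.3) = -2.0172
P* = 1/(1 + exp(--2.0172)) = 0.1174
P = 0.18 + (1 - 0.18) * 0.1174
P = 0.2763

0.2763


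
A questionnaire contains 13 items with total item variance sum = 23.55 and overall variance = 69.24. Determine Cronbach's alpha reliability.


alpha = (k/(k-1)) * (1 - sum(si^2)/s_total^2)
= (13/12) * (1 - 23.55/69.24)
alpha = 0.7149

0.7149


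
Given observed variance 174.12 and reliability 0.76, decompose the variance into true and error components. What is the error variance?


var_true = rxx * var_obs = 0.76 * 174.12 = 132.3312
var_error = var_obs - var_true
var_error = 174.12 - 132.3312
var_error = 41.7888

41.7888


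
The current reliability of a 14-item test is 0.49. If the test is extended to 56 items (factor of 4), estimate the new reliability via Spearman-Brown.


r_new = (n * rxx) / (1 + (n-1) * rxx)
r_new = (4 * 0.49) / (1 + 3 * 0.49)
r_new = 1.96 / 2.47
r_new = 0.7935

0.7935


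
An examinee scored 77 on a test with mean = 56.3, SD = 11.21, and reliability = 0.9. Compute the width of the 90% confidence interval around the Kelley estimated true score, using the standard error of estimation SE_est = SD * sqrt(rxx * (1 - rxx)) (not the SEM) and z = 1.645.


True score estimate = 0.9*77 + 0.1*56.3 = 74.93
SE_est = SD * sqrt(rxx * (1 - rxx)) = 11.21 * sqrt(0.9 * 0.1) = 11.21 * sqrt(0.09) = 3.363
CI = T_est +/- z * SE_est, so width = 2 * z * SE_est = 2 * 1.645 * 3.363
Width = 11.0643

11.0643


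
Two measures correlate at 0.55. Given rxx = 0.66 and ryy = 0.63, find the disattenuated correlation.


r_corrected = rxy / sqrt(rxx * ryy)
= 0.55 / sqrt(0.66 * 0.63)
= 0.55 / sqrt(0.4158)
= 0.55 / 0.644826
r_corrected = 0.8529

0.8529


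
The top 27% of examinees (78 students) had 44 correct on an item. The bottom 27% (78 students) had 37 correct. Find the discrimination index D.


p_upper = 44/78 = 0.5641
p_lower = 37/78 = 0.4744
D = 0.5641 - 0.4744 = 0.0897

0.0897


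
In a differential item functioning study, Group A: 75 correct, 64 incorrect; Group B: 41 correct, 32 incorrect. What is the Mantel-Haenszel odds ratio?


Odds_A = 75/64 = 1.1719
Odds_B = 41/32 = 1.2812
OR = Odds_A / Odds_B = 1.1719 / 1.2812
Exactly, OR = (75 * 32) / (64 * 41) = 2400 / 2624
OR = 0.9146

0.9146


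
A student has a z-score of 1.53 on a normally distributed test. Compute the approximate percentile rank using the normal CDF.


CDF(z) = 0.5 * (1 + erf(z/sqrt(2)))
erf(1.0819) = 0.874
CDF = 0.937
Percentile rank = 0.937 * 100 = 93.7

93.7


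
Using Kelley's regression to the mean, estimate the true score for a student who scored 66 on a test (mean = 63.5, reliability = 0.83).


T_est = rxx * X + (1 - rxx) * mean
T_est = 0.83 * 66 + 0.17 * 63.5
T_est = 54.78 + 10.795
T_est = 65.575

65.575


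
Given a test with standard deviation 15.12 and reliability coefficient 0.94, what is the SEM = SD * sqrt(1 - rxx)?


SEM = SD * sqrt(1 - rxx)
SEM = 15.12 * sqrt(1 - 0.94)
SEM = 15.12 * sqrt(0.06) = 15.12 * 0.244949
SEM = 3.7036

3.7036


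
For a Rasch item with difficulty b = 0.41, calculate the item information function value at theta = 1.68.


P = 1/(1+exp(-(1.68-0.41))) = 0.7807
I = P*(1-P) = 0.7807 * 0.2193
I = 0.1712

0.1712


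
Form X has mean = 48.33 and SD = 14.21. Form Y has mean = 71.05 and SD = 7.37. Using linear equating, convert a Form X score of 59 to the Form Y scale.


slope = SD_Y / SD_X = 7.37 / 14.21 ~ 0.5186
intercept = mean_Y - slope * mean_X = 71.05 - (7.37 / 14.21) * 48.33 ~ 45.9837
Y = slope * X + intercept. To avoid rounding drift from the rounded slope/intercept, evaluate the equivalent form Y = mean_Y + SD_Y * (X - mean_X) / SD_X at full precision:
Y = 71.05 + 7.37 * (59 - 48.33) / 14.21
Y = 71.05 + 7.37 * 10.67 / 14.21
Y = 71.05 + 78.6379 / 14.21
Y = 71.05 + 5.534
Y = 76.584

76.584


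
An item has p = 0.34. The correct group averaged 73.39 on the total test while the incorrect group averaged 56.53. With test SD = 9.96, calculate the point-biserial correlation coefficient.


q = 1 - p = 0.66
rpb = ((M1 - M0) / SD) * sqrt(p * q)
rpb = ((73.39 - 56.53) / 9.96) * sqrt(0.34 * 0.66)
rpb = 0.8019

0.8019


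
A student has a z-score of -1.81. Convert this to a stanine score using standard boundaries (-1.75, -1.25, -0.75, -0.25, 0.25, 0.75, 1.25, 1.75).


Stanine boundaries: [-1.75, -1.25, -0.75, -0.25, 0.25, 0.75, 1.25, 1.75]
z = -1.81
Check each boundary:
  z < -1.75
  z < -1.25
  z < -0.75
  z < -0.25
  z < 0.25
  z < 0.75
  z < 1.25
  z < 1.75
Highest qualifying boundary gives stanine = 1

1


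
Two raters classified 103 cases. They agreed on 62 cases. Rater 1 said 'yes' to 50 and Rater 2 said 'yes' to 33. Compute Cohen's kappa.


P_o = 62/103 = 0.601942
P_e = (50*33 + 53*70) / 10609 = 0.505231
kappa = (P_o - P_e) / (1 - P_e)
kappa = (0.601942 - 0.505231) / (1 - 0.505231)
kappa = 0.1955

0.1955


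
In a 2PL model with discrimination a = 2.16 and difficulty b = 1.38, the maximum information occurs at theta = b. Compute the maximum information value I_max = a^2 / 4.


For 2PL, max info at theta = b = 1.38
I_max = a^2 / 4 = 2.16^2 / 4
= 4.6656 / 4
I_max = 1.1664

1.1664


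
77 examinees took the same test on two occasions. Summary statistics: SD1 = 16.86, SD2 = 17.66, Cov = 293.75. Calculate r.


r = cov(X,Y) / (SD_X * SD_Y)
r = 293.75 / (16.86 * 17.66)
r = 293.75 / 297.7476
r = 0.9866

0.9866


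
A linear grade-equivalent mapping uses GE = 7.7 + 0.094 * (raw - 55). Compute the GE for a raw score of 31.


raw - median = 31 - 55 = -24
slope * diff = 0.094 * -24 = -2.256
GE = 7.7 + -2.256
GE = 5.444

5.444


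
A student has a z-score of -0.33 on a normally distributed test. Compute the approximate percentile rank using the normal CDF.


CDF(z) = 0.5 * (1 + erf(z/sqrt(2)))
erf(-0.2333) = -0.2586
CDF = 0.3707
Percentile rank = 0.3707 * 100 = 37.07

37.07


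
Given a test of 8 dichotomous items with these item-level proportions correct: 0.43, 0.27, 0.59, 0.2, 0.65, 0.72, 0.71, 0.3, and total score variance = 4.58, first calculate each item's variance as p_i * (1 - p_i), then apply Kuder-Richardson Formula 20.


For each item, compute p_i * q_i:
  Item 1: 0.43 * 0.57 = 0.2451
  Item 2: 0.27 * 0.73 = 0.1971
  Item 3: 0.59 * 0.41 = 0.2419
  Item 4: 0.2 * 0.8 = 0.16
  Item 5: 0.65 * 0.35 = 0.2275
  Item 6: 0.72 * 0.28 = 0.2016
  Item 7: 0.71 * 0.29 = 0.2059
  Item 8: 0.3 * 0.7 = 0.21
Sum(p_i * q_i) = 0.2451 + 0.1971 + 0.2419 + 0.16 + 0.2275 + 0.2016 + 0.2059 + 0.21 = 1.6891
KR-20 = (k/(k-1)) * (1 - Sum(p_i*q_i) / Var_total)
= (8/7) * (1 - 1.6891/4.58)
= 1.1429 * 0.6312
KR-20 = 0.7214

0.7214


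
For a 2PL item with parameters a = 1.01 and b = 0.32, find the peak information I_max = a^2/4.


For 2PL, max info at theta = b = 0.32
I_max = a^2 / 4 = 1.01^2 / 4
= 1.0201 / 4
I_max = 0.255

0.255


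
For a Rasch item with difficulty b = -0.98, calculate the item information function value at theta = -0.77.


P = 1/(1+exp(-(-0.77--0.98))) = 0.5523
I = P*(1-P) = 0.5523 * 0.4477
I = 0.2473

0.2473


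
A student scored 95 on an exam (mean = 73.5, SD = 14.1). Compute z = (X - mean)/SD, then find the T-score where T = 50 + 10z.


z = (X - mean) / SD = (95 - 73.5) / 14.1
z = 21.5 / 14.1
z = 1.5248
T-score = T = 50 + 10z
Carry z at full precision (z = 21.5 / 14.1) into the conversion:
T-score = 50 + 10 * (21.5 / 14.1) = 50 + 215 / 14.1
T-score = 50 + 15.2482
T-score = 65.2482

65.2482


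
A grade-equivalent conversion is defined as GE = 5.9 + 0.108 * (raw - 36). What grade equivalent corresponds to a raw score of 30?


raw - median = 30 - 36 = -6
slope * diff = 0.108 * -6 = -0.648
GE = 5.9 + -0.648
GE = 5.252

5.252


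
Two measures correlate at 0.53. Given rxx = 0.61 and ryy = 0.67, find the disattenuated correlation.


r_corrected = rxy / sqrt(rxx * ryy)
= 0.53 / sqrt(0.61 * 0.67)
= 0.53 / sqrt(0.4087)
= 0.53 / 0.639296
r_corrected = 0.829

0.829


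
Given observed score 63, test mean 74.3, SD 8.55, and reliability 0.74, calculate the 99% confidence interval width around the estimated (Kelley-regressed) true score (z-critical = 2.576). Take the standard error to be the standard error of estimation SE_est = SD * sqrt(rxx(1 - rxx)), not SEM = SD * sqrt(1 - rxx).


True score estimate = 0.74*63 + 0.26*74.3 = 65.938
SE_est = SD * sqrt(rxx * (1 - rxx)) = 8.55 * sqrt(0.74 * 0.26) = 8.55 * sqrt(0.1924) = 3.750323
CI = T_est +/- z * SE_est, so width = 2 * z * SE_est = 2 * 2.576 * 3.750323
Width = 19.3217

19.3217


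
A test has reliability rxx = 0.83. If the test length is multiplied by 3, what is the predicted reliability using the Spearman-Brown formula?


r_new = (n * rxx) / (1 + (n-1) * rxx)
r_new = (3 * 0.83) / (1 + 2 * 0.83)
r_new = 2.49 / 2.66
r_new = 0.9361

0.9361


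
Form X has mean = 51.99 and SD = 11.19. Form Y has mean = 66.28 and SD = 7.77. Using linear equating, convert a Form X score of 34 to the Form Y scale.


slope = SD_Y / SD_X = 7.77 / 11.19 ~ 0.6944
intercept = mean_Y - slope * mean_X = 66.28 - (7.77 / 11.19) * 51.99 ~ 30.1797
Y = slope * X + intercept. To avoid rounding drift from the rounded slope/intercept, evaluate the equivalent form Y = mean_Y + SD_Y * (X - mean_X) / SD_X at full precision:
Y = 66.28 + 7.77 * (34 - 51.99) / 11.19
Y = 66.28 - 7.77 * 17.99 / 11.19
Y = 66.28 - 139.7823 / 11.19
Y = 66.28 - 12.4917
Y = 53.7883

53.7883


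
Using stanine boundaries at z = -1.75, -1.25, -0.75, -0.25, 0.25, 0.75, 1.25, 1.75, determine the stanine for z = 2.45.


Stanine boundaries: [-1.75, -1.25, -0.75, -0.25, 0.25, 0.75, 1.25, 1.75]
z = 2.45
Check each boundary:
  z >= -1.75 -> could be stanine 2
  z >= -1.25 -> could be stanine 3
  z >= -0.75 -> could be stanine 4
  z >= -0.25 -> could be stanine 5
  z >= 0.25 -> could be stanine 6
  z >= 0.75 -> could be stanine 7
  z >= 1.25 -> could be stanine 8
  z >= 1.75 -> could be stanine 9
Highest qualifying boundary gives stanine = 9

9


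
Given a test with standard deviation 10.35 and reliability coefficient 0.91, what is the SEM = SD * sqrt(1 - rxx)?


SEM = SD * sqrt(1 - rxx)
SEM = 10.35 * sqrt(1 - 0.91)
SEM = 10.35 * sqrt(0.09) = 10.35 * 0.3
SEM = 3.105

3.105


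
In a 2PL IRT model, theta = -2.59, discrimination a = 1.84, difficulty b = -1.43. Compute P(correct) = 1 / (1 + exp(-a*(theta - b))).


a*(theta - b) = 1.84 * (-2.59 - -1.43) = -2.1344
exp(--2.1344) = 8.452
P = 1 / (1 + 8.452)
P = 0.1058

0.1058


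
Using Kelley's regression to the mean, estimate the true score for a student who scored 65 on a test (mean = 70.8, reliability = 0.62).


T_est = rxx * X + (1 - rxx) * mean
T_est = 0.62 * 65 + 0.38 * 70.8
T_est = 40.3 + 26.904
T_est = 67.204

67.204


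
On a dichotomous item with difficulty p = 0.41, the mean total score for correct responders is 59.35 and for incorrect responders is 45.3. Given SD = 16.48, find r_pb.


q = 1 - p = 0.59
rpb = ((M1 - M0) / SD) * sqrt(p * q)
rpb = ((59.35 - 45.3) / 16.48) * sqrt(0.41 * 0.59)
rpb = 0.4193

0.4193


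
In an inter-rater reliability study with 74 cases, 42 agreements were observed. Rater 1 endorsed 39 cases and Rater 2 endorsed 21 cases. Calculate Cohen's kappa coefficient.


P_o = 42/74 = 0.567568
P_e = (39*21 + 35*53) / 5476 = 0.488313
kappa = (P_o - P_e) / (1 - P_e)
kappa = (0.567568 - 0.488313) / (1 - 0.488313)
kappa = 0.1549

0.1549


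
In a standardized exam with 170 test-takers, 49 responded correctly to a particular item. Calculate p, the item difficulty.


Item difficulty p = number correct / total examinees
p = 49 / 170
p = 0.2882

0.2882


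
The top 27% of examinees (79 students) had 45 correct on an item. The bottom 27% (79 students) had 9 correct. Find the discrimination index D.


p_upper = 45/79 = 0.5696
p_lower = 9/79 = 0.1139
D = 0.5696 - 0.1139 = 0.4557

0.4557


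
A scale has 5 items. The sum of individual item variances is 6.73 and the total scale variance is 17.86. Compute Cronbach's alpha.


alpha = (k/(k-1)) * (1 - sum(si^2)/s_total^2)
= (5/4) * (1 - 6.73/17.86)
alpha = 0.779

0.779


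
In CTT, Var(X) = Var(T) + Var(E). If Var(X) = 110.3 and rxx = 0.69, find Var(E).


var_true = rxx * var_obs = 0.69 * 110.3 = 76.107
var_error = var_obs - var_true
var_error = 110.3 - 76.107
var_error = 34.193

34.193


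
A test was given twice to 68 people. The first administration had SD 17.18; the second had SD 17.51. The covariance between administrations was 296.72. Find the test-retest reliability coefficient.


r = cov(X,Y) / (SD_X * SD_Y)
r = 296.72 / (17.18 * 17.51)
r = 296.72 / 300.8218
r = 0.9864

0.9864
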